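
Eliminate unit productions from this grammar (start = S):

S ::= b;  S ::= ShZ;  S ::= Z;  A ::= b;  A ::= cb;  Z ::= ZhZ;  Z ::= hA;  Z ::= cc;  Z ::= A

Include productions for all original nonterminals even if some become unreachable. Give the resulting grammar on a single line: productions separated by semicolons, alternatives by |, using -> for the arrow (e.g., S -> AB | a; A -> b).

S -> b | cb | cc | hA | ShZ | ZhZ; A -> b | cb; Z -> b | cb | cc | hA | ZhZ

Unit productions: S->Z, Z->A.
Unit pairs (A ⇒* B via units): (S,A), (S,Z), (Z,A).
S: inherits non-unit rules of {A, S, Z} → ShZ | ZhZ | b | cb | cc | hA.
A: inherits non-unit rules of {A} → b | cb.
Z: inherits non-unit rules of {A, Z} → ZhZ | b | cb | cc | hA.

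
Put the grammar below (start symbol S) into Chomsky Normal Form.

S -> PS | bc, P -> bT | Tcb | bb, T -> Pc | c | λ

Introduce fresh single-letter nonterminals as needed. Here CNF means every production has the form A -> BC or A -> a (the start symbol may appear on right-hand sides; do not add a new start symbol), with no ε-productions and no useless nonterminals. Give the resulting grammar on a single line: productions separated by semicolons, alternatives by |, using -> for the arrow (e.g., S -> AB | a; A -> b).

Nullable: {T}; after ε-elimination: S -> PS | bc; P -> b | bT | bb | cb | Tcb; T -> c | Pc.
No unit productions to eliminate.
TERM: introduce B -> b, A -> c and substitute in every rule of length ≥2.
BIN: P -> TAB becomes P -> TC, C -> AB.

S -> BA | PS; A -> c; B -> b; C -> AB; P -> b | AB | BB | BT | TC; T -> c | PA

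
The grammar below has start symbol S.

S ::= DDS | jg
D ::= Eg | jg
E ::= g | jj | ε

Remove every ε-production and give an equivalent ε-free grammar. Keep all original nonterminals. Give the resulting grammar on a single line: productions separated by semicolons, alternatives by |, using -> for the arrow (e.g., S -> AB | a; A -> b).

Nullable set: {E}.
D -> Eg: E nullable, giving Eg | g.
Drop E -> ε.
Unchanged (no nullable symbols): S -> DDS; S -> jg; D -> jg; E -> g; E -> jj.

S -> jg | DDS; D -> g | Eg | jg; E -> g | jj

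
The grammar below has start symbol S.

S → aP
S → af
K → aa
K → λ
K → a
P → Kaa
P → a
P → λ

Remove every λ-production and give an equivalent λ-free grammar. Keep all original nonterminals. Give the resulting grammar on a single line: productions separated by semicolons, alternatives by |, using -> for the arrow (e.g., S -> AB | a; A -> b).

S -> a | aP | af; K -> a | aa; P -> a | aa | Kaa

Nullable set: {K, P}.
S -> aP: P nullable, giving a | aP.
Drop K -> λ.
Drop P -> λ.
P -> Kaa: K nullable, giving Kaa | aa.
Unchanged (no nullable symbols): S -> af; K -> a; K -> aa; P -> a.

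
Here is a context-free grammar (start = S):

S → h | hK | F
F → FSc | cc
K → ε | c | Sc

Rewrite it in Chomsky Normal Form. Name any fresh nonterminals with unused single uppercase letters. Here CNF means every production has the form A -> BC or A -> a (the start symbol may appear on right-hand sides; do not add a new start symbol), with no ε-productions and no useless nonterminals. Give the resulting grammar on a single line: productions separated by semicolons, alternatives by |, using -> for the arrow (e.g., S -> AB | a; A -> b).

S -> h | AA | BK | FD; A -> c; B -> h; C -> SA; D -> SA; F -> AA | FC; K -> c | SA

Nullable: {K}; after ε-elimination: S -> F | h | hK; F -> cc | FSc; K -> c | Sc.
After unit-elimination: S -> h | cc | hK | FSc; F -> cc | FSc; K -> c | Sc.
TERM: introduce A -> c, B -> h and substitute in every rule of length ≥2.
BIN: F -> FSA becomes F -> FC, C -> SA; S -> FSA becomes S -> FD, D -> SA.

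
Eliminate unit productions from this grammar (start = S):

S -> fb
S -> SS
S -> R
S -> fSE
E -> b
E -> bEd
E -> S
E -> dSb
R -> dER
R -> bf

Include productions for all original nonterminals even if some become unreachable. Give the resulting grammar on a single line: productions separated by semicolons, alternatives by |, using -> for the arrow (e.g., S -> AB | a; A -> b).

S -> SS | bf | fb | dER | fSE; E -> b | SS | bf | fb | bEd | dER | dSb | fSE; R -> bf | dER

Unit productions: E->S, S->R.
Unit pairs (A ⇒* B via units): (E,R), (E,S), (S,R).
S: inherits non-unit rules of {R, S} → SS | bf | dER | fSE | fb.
E: inherits non-unit rules of {E, R, S} → SS | b | bEd | bf | dER | dSb | fSE | fb.
R: inherits non-unit rules of {R} → bf | dER.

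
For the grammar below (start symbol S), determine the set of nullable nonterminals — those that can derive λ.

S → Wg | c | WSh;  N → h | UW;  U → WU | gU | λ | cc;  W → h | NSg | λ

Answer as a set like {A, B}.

{N, U, W}

Directly nullable (have an ε-rule): {U, W}.
N is nullable via N -> UW (every symbol on the right is already known nullable).
Not nullable: S — each has a terminal in every rule's right-hand side or depends on a non-nullable symbol.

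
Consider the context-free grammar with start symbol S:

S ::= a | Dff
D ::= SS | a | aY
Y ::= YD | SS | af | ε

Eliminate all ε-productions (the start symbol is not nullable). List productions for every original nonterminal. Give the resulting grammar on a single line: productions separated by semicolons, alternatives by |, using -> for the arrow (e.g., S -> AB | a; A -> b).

S -> a | Dff; D -> a | SS | aY; Y -> D | SS | YD | af

Nullable set: {Y}.
D -> aY: Y nullable, giving a | aY.
Drop Y -> ε.
Y -> YD: Y nullable, giving D | YD.
Unchanged (no nullable symbols): S -> Dff; S -> a; D -> SS; D -> a; Y -> SS; Y -> af.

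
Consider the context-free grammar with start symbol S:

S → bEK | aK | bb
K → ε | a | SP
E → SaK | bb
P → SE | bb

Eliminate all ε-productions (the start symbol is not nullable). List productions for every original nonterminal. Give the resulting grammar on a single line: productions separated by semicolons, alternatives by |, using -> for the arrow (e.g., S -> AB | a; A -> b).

Nullable set: {K}.
S -> aK: K nullable, giving a | aK.
S -> bEK: K nullable, giving bE | bEK.
E -> SaK: K nullable, giving Sa | SaK.
Drop K -> ε.
Unchanged (no nullable symbols): S -> bb; E -> bb; K -> SP; K -> a; P -> SE; P -> bb.

S -> a | aK | bE | bb | bEK; E -> Sa | bb | SaK; K -> a | SP; P -> SE | bb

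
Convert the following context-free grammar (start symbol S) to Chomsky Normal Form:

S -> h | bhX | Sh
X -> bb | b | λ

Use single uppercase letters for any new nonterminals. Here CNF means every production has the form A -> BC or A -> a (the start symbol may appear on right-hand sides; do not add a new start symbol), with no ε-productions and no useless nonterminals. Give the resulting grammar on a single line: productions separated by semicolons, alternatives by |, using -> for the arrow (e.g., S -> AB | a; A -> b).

Nullable: {X}; after ε-elimination: S -> h | Sh | bh | bhX; X -> b | bb.
No unit productions to eliminate.
TERM: introduce B -> b, A -> h and substitute in every rule of length ≥2.
BIN: S -> BAX becomes S -> BC, C -> AX.

S -> h | BA | BC | SA; A -> h; B -> b; C -> AX; X -> b | BB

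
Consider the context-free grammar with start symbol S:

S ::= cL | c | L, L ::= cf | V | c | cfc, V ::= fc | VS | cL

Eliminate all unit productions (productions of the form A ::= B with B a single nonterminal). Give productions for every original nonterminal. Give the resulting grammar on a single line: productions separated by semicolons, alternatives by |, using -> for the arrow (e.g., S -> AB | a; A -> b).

S -> c | VS | cL | cf | fc | cfc; L -> c | VS | cL | cf | fc | cfc; V -> VS | cL | fc

Unit productions: L->V, S->L.
Unit pairs (A ⇒* B via units): (L,V), (S,L), (S,V).
S: inherits non-unit rules of {L, S, V} → VS | c | cL | cf | cfc | fc.
L: inherits non-unit rules of {L, V} → VS | c | cL | cf | cfc | fc.
V: inherits non-unit rules of {V} → VS | cL | fc.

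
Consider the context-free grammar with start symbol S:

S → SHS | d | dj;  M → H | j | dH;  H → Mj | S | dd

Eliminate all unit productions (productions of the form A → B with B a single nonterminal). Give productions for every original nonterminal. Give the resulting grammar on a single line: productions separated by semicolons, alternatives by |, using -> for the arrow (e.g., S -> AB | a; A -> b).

Unit productions: H->S, M->H.
Unit pairs (A ⇒* B via units): (H,S), (M,H), (M,S).
S: inherits non-unit rules of {S} → SHS | d | dj.
H: inherits non-unit rules of {H, S} → Mj | SHS | d | dd | dj.
M: inherits non-unit rules of {H, M, S} → Mj | SHS | d | dH | dd | dj | j.

S -> d | dj | SHS; H -> d | Mj | dd | dj | SHS; M -> d | j | Mj | dH | dd | dj | SHS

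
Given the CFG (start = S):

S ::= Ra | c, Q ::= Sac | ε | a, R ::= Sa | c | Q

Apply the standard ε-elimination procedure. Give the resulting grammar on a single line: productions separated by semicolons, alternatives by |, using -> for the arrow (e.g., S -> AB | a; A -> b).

S -> a | c | Ra; Q -> a | Sac; R -> Q | c | Sa

Nullable set: {Q, R}.
S -> Ra: R nullable, giving Ra | a.
Drop Q -> ε.
R -> Q: Q nullable, giving Q.
Unchanged (no nullable symbols): S -> c; Q -> Sac; Q -> a; R -> Sa; R -> c.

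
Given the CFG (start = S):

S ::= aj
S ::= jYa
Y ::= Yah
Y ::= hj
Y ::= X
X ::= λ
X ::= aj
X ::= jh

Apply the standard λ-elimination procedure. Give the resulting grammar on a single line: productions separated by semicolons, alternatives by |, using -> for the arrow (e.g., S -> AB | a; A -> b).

Nullable set: {X, Y}.
S -> jYa: Y nullable, giving jYa | ja.
Drop X -> λ.
Y -> X: X nullable, giving X.
Y -> Yah: Y nullable, giving Yah | ah.
Unchanged (no nullable symbols): S -> aj; X -> aj; X -> jh; Y -> hj.

S -> aj | ja | jYa; X -> aj | jh; Y -> X | ah | hj | Yah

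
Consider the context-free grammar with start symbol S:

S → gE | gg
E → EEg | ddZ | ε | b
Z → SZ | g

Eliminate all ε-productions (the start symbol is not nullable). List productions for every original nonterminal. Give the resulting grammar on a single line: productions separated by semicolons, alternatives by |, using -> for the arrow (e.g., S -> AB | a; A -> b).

S -> g | gE | gg; E -> b | g | Eg | EEg | ddZ; Z -> g | SZ

Nullable set: {E}.
S -> gE: E nullable, giving g | gE.
Drop E -> ε.
E -> EEg: E, E nullable, giving EEg | Eg | g.
Unchanged (no nullable symbols): S -> gg; E -> b; E -> ddZ; Z -> SZ; Z -> g.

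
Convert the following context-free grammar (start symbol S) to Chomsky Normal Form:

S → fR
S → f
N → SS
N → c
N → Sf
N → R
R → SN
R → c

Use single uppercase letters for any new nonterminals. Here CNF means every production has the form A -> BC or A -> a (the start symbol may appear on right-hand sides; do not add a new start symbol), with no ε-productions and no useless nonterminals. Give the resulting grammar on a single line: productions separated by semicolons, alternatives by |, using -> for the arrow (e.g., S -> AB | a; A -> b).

S -> f | AR; A -> f; N -> c | SA | SN | SS; R -> c | SN

No ε-productions.
After unit-elimination: S -> f | fR; N -> c | SN | SS | Sf; R -> c | SN.
TERM: introduce A -> f and substitute in every rule of length ≥2.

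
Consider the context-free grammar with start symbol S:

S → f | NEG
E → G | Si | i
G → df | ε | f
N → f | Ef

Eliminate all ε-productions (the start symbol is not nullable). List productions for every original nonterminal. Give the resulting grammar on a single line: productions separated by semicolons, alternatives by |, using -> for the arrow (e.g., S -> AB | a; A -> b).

Nullable set: {E, G}.
S -> NEG: E, G nullable, giving N | NE | NEG | NG.
E -> G: G nullable, giving G.
Drop G -> ε.
N -> Ef: E nullable, giving Ef | f.
Unchanged (no nullable symbols): S -> f; E -> Si; E -> i; G -> df; G -> f; N -> f.

S -> N | f | NE | NG | NEG; E -> G | i | Si; G -> f | df; N -> f | Ef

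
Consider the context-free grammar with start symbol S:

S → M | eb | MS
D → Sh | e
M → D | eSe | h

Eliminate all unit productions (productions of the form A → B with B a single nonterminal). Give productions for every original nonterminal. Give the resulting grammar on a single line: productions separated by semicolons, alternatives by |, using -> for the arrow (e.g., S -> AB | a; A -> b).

S -> e | h | MS | Sh | eb | eSe; D -> e | Sh; M -> e | h | Sh | eSe

Unit productions: M->D, S->M.
Unit pairs (A ⇒* B via units): (M,D), (S,D), (S,M).
S: inherits non-unit rules of {D, M, S} → MS | Sh | e | eSe | eb | h.
D: inherits non-unit rules of {D} → Sh | e.
M: inherits non-unit rules of {D, M} → Sh | e | eSe | h.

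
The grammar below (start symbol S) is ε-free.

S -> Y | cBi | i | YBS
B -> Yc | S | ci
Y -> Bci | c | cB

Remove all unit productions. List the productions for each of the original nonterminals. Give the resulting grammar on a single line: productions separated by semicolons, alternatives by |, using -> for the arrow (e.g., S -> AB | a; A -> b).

S -> c | i | cB | Bci | YBS | cBi; B -> c | i | Yc | cB | ci | Bci | YBS | cBi; Y -> c | cB | Bci

Unit productions: B->S, S->Y.
Unit pairs (A ⇒* B via units): (B,S), (B,Y), (S,Y).
S: inherits non-unit rules of {S, Y} → Bci | YBS | c | cB | cBi | i.
B: inherits non-unit rules of {B, S, Y} → Bci | YBS | Yc | c | cB | cBi | ci | i.
Y: inherits non-unit rules of {Y} → Bci | c | cB.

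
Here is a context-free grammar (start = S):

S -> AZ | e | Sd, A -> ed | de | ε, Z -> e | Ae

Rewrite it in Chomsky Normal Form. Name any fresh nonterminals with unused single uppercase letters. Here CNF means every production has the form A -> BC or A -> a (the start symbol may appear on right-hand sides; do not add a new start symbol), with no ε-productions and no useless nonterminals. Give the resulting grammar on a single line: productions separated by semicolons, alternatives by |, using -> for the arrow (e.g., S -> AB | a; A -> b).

Nullable: {A}; after ε-elimination: S -> Z | e | AZ | Sd; A -> de | ed; Z -> e | Ae.
After unit-elimination: S -> e | AZ | Ae | Sd; A -> de | ed; Z -> e | Ae.
TERM: introduce B -> d, C -> e and substitute in every rule of length ≥2.

S -> e | AC | AZ | SB; A -> BC | CB; B -> d; C -> e; Z -> e | AC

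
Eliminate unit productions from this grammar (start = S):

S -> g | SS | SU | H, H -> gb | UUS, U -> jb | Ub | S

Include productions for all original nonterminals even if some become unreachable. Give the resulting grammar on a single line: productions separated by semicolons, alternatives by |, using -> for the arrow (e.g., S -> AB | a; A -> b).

S -> g | SS | SU | gb | UUS; H -> gb | UUS; U -> g | SS | SU | Ub | gb | jb | UUS

Unit productions: S->H, U->S.
Unit pairs (A ⇒* B via units): (S,H), (U,H), (U,S).
S: inherits non-unit rules of {H, S} → SS | SU | UUS | g | gb.
H: inherits non-unit rules of {H} → UUS | gb.
U: inherits non-unit rules of {H, S, U} → SS | SU | UUS | Ub | g | gb | jb.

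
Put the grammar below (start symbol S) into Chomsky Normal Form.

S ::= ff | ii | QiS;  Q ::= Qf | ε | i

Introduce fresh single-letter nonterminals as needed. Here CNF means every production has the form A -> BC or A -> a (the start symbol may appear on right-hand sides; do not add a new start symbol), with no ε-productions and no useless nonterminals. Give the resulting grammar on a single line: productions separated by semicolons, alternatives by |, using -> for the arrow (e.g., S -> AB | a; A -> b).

Nullable: {Q}; after ε-elimination: S -> ff | iS | ii | QiS; Q -> f | i | Qf.
No unit productions to eliminate.
TERM: introduce A -> f, B -> i and substitute in every rule of length ≥2.
BIN: S -> QBS becomes S -> QC, C -> BS.

S -> AA | BB | BS | QC; A -> f; B -> i; C -> BS; Q -> f | i | QA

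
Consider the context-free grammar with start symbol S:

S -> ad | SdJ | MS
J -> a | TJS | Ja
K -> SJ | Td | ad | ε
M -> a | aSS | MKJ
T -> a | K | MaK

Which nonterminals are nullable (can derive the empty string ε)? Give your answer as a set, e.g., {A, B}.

{K, T}

Directly nullable (have an ε-rule): {K}.
T is nullable via T -> K (every symbol on the right is already known nullable).
Not nullable: J, M, S — each has a terminal in every rule's right-hand side or depends on a non-nullable symbol.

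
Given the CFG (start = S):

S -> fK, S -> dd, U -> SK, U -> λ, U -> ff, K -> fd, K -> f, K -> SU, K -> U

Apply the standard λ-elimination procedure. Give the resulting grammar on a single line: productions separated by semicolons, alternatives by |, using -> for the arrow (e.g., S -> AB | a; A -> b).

Nullable set: {K, U}.
S -> fK: K nullable, giving f | fK.
K -> SU: U nullable, giving S | SU.
K -> U: U nullable, giving U.
Drop U -> λ.
U -> SK: K nullable, giving S | SK.
Unchanged (no nullable symbols): S -> dd; K -> f; K -> fd; U -> ff.

S -> f | dd | fK; K -> S | U | f | SU | fd; U -> S | SK | ff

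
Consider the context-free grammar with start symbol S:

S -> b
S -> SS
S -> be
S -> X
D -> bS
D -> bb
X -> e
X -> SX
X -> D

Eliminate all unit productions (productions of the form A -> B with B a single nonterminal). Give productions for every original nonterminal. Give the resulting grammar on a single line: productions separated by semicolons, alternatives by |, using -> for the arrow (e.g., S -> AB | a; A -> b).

S -> b | e | SS | SX | bS | bb | be; D -> bS | bb; X -> e | SX | bS | bb

Unit productions: S->X, X->D.
Unit pairs (A ⇒* B via units): (S,D), (S,X), (X,D).
S: inherits non-unit rules of {D, S, X} → SS | SX | b | bS | bb | be | e.
D: inherits non-unit rules of {D} → bS | bb.
X: inherits non-unit rules of {D, X} → SX | bS | bb | e.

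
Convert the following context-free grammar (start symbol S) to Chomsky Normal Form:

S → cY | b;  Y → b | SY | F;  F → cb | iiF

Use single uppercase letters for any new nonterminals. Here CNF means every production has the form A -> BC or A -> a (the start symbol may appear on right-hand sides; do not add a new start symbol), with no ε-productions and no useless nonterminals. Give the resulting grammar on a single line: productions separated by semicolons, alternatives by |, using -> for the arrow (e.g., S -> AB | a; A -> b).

S -> b | AY; A -> c; B -> b; C -> i; D -> CF; E -> CF; F -> AB | CD; Y -> b | AB | CE | SY

No ε-productions.
After unit-elimination: S -> b | cY; F -> cb | iiF; Y -> b | SY | cb | iiF.
TERM: introduce B -> b, A -> c, C -> i and substitute in every rule of length ≥2.
BIN: F -> CCF becomes F -> CD, D -> CF; Y -> CCF becomes Y -> CE, E -> CF.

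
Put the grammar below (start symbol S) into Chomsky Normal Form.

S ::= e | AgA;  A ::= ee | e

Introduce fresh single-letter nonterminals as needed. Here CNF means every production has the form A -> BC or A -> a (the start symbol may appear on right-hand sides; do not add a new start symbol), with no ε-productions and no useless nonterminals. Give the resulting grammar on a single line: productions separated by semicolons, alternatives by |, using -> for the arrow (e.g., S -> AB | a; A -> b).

No ε-productions.
No unit productions to eliminate.
TERM: introduce B -> e, C -> g and substitute in every rule of length ≥2.
BIN: S -> ACA becomes S -> AD, D -> CA.

S -> e | AD; A -> e | BB; B -> e; C -> g; D -> CA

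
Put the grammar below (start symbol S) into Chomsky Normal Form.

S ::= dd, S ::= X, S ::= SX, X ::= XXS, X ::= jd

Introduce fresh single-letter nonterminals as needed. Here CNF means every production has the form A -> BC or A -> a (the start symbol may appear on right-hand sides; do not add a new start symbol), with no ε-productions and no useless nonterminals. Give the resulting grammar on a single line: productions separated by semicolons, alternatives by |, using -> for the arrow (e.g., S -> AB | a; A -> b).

S -> AA | BA | SX | XC; A -> d; B -> j; C -> XS; D -> XS; X -> BA | XD

No ε-productions.
After unit-elimination: S -> SX | dd | jd | XXS; X -> jd | XXS.
TERM: introduce A -> d, B -> j and substitute in every rule of length ≥2.
BIN: S -> XXS becomes S -> XC, C -> XS; X -> XXS becomes X -> XD, D -> XS.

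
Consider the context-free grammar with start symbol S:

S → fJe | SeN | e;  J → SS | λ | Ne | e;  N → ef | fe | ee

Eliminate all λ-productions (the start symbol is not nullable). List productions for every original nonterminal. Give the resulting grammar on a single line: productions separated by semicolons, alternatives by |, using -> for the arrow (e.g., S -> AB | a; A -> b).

S -> e | fe | SeN | fJe; J -> e | Ne | SS; N -> ee | ef | fe

Nullable set: {J}.
S -> fJe: J nullable, giving fJe | fe.
Drop J -> λ.
Unchanged (no nullable symbols): S -> SeN; S -> e; J -> Ne; J -> SS; J -> e; N -> ee; N -> ef; N -> fe.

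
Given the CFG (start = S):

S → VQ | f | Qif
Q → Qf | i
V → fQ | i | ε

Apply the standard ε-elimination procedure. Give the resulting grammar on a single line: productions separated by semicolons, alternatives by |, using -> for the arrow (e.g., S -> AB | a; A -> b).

S -> Q | f | VQ | Qif; Q -> i | Qf; V -> i | fQ

Nullable set: {V}.
S -> VQ: V nullable, giving Q | VQ.
Drop V -> ε.
Unchanged (no nullable symbols): S -> Qif; S -> f; Q -> Qf; Q -> i; V -> fQ; V -> i.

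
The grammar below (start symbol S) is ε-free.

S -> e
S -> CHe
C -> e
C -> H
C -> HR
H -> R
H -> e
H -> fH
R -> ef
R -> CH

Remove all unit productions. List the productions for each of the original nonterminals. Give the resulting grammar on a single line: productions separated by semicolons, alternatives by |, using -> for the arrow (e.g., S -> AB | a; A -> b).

S -> e | CHe; C -> e | CH | HR | ef | fH; H -> e | CH | ef | fH; R -> CH | ef

Unit productions: C->H, H->R.
Unit pairs (A ⇒* B via units): (C,H), (C,R), (H,R).
S: inherits non-unit rules of {S} → CHe | e.
C: inherits non-unit rules of {C, H, R} → CH | HR | e | ef | fH.
H: inherits non-unit rules of {H, R} → CH | e | ef | fH.
R: inherits non-unit rules of {R} → CH | ef.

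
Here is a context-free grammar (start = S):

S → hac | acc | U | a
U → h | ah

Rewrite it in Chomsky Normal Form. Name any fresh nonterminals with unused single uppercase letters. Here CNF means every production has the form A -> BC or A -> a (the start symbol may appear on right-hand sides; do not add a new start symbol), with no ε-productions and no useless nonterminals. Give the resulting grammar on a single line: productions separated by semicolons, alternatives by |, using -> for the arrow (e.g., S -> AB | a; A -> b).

S -> a | h | AC | AD | CE; A -> a; B -> c; C -> h; D -> BB; E -> AB

No ε-productions.
After unit-elimination: S -> a | h | ah | acc | hac; U -> h | ah.
TERM: introduce A -> a, B -> c, C -> h and substitute in every rule of length ≥2.
BIN: S -> ABB becomes S -> AD, D -> BB; S -> CAB becomes S -> CE, E -> AB.
Drop unreachable/unproductive: U.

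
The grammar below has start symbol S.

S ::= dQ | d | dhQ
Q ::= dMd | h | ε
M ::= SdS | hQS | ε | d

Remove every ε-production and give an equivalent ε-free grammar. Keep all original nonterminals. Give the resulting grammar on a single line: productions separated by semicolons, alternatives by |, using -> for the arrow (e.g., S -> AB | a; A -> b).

Nullable set: {M, Q}.
S -> dQ: Q nullable, giving d | dQ.
S -> dhQ: Q nullable, giving dh | dhQ.
Drop M -> ε.
M -> hQS: Q nullable, giving hQS | hS.
Drop Q -> ε.
Q -> dMd: M nullable, giving dMd | dd.
Unchanged (no nullable symbols): S -> d; M -> SdS; M -> d; Q -> h.

S -> d | dQ | dh | dhQ; M -> d | hS | SdS | hQS; Q -> h | dd | dMd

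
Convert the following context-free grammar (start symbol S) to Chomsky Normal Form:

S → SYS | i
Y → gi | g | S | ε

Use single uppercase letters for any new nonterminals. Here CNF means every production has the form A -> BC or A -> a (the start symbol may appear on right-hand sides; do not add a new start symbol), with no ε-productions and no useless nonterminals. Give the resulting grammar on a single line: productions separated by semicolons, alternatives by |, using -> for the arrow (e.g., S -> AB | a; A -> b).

S -> i | SC | SS; A -> g; B -> i; C -> YS; D -> YS; Y -> g | i | AB | SD | SS

Nullable: {Y}; after ε-elimination: S -> i | SS | SYS; Y -> S | g | gi.
After unit-elimination: S -> i | SS | SYS; Y -> g | i | SS | gi | SYS.
TERM: introduce A -> g, B -> i and substitute in every rule of length ≥2.
BIN: S -> SYS becomes S -> SC, C -> YS; Y -> SYS becomes Y -> SD, D -> YS.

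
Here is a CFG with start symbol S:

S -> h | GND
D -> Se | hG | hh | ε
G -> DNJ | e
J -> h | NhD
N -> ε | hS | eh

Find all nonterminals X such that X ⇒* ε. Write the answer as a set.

Directly nullable (have an ε-rule): {D, N}.
Not nullable: G, J, S — each has a terminal in every rule's right-hand side or depends on a non-nullable symbol.

{D, N}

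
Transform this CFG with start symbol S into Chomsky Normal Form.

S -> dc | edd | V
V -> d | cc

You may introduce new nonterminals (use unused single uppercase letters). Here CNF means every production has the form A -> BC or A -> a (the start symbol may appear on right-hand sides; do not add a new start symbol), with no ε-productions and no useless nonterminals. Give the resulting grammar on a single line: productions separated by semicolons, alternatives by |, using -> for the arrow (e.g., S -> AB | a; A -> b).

S -> d | AA | BA | CD; A -> c; B -> d; C -> e; D -> BB

No ε-productions.
After unit-elimination: S -> d | cc | dc | edd; V -> d | cc.
TERM: introduce A -> c, B -> d, C -> e and substitute in every rule of length ≥2.
BIN: S -> CBB becomes S -> CD, D -> BB.
Drop unreachable/unproductive: V.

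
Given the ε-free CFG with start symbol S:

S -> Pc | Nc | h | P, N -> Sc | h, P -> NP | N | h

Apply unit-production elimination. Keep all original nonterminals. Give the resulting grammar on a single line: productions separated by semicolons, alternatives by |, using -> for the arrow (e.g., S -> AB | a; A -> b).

Unit productions: P->N, S->P.
Unit pairs (A ⇒* B via units): (P,N), (S,N), (S,P).
S: inherits non-unit rules of {N, P, S} → NP | Nc | Pc | Sc | h.
N: inherits non-unit rules of {N} → Sc | h.
P: inherits non-unit rules of {N, P} → NP | Sc | h.

S -> h | NP | Nc | Pc | Sc; N -> h | Sc; P -> h | NP | Sc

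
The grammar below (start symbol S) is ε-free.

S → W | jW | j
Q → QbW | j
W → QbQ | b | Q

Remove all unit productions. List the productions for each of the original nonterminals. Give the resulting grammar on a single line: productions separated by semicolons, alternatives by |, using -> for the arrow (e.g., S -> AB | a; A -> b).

S -> b | j | jW | QbQ | QbW; Q -> j | QbW; W -> b | j | QbQ | QbW

Unit productions: S->W, W->Q.
Unit pairs (A ⇒* B via units): (S,Q), (S,W), (W,Q).
S: inherits non-unit rules of {Q, S, W} → QbQ | QbW | b | j | jW.
Q: inherits non-unit rules of {Q} → QbW | j.
W: inherits non-unit rules of {Q, W} → QbQ | QbW | b | j.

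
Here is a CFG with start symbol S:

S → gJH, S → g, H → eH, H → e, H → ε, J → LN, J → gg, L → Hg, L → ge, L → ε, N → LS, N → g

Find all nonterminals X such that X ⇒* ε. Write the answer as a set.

{H, L}

Directly nullable (have an ε-rule): {H, L}.
Not nullable: J, N, S — each has a terminal in every rule's right-hand side or depends on a non-nullable symbol.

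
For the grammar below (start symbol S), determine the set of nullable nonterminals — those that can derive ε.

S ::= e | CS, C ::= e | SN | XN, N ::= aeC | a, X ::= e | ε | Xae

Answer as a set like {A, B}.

Directly nullable (have an ε-rule): {X}.
Not nullable: C, N, S — each has a terminal in every rule's right-hand side or depends on a non-nullable symbol.

{X}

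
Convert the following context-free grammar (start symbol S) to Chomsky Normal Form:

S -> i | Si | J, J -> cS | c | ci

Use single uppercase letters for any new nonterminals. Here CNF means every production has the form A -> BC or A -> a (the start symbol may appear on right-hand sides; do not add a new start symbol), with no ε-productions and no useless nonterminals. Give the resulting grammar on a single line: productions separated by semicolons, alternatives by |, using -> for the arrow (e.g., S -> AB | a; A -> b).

S -> c | i | AB | AS | SB; A -> c; B -> i

No ε-productions.
After unit-elimination: S -> c | i | Si | cS | ci; J -> c | cS | ci.
TERM: introduce A -> c, B -> i and substitute in every rule of length ≥2.
Drop unreachable/unproductive: J.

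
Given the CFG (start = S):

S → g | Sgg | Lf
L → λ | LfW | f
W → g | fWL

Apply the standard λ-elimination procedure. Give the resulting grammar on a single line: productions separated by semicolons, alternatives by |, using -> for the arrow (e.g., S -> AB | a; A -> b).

Nullable set: {L}.
S -> Lf: L nullable, giving Lf | f.
Drop L -> λ.
L -> LfW: L nullable, giving LfW | fW.
W -> fWL: L nullable, giving fW | fWL.
Unchanged (no nullable symbols): S -> Sgg; S -> g; L -> f; W -> g.

S -> f | g | Lf | Sgg; L -> f | fW | LfW; W -> g | fW | fWL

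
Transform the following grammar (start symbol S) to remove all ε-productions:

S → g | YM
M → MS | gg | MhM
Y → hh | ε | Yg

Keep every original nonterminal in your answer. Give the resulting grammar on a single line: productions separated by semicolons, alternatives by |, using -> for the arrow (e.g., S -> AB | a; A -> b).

S -> M | g | YM; M -> MS | gg | MhM; Y -> g | Yg | hh

Nullable set: {Y}.
S -> YM: Y nullable, giving M | YM.
Drop Y -> ε.
Y -> Yg: Y nullable, giving Yg | g.
Unchanged (no nullable symbols): S -> g; M -> MS; M -> MhM; M -> gg; Y -> hh.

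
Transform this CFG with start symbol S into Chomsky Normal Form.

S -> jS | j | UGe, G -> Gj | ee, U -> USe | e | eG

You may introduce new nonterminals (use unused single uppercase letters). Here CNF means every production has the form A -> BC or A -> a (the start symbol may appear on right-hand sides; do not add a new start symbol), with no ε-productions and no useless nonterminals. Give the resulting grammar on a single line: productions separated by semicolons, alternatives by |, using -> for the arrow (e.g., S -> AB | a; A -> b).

S -> j | AS | UC; A -> j; B -> e; C -> GB; D -> SB; G -> BB | GA; U -> e | BG | UD

No ε-productions.
No unit productions to eliminate.
TERM: introduce B -> e, A -> j and substitute in every rule of length ≥2.
BIN: S -> UGB becomes S -> UC, C -> GB; U -> USB becomes U -> UD, D -> SB.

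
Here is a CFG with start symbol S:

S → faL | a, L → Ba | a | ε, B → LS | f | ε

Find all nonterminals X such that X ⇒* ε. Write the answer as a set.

{B, L}

Directly nullable (have an ε-rule): {B, L}.
Not nullable: S — each has a terminal in every rule's right-hand side or depends on a non-nullable symbol.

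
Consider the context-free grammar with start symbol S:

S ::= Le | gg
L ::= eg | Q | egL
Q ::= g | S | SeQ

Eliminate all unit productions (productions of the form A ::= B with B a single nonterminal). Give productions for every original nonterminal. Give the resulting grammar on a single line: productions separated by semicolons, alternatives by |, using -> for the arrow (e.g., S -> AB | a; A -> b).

Unit productions: L->Q, Q->S.
Unit pairs (A ⇒* B via units): (L,Q), (L,S), (Q,S).
S: inherits non-unit rules of {S} → Le | gg.
L: inherits non-unit rules of {L, Q, S} → Le | SeQ | eg | egL | g | gg.
Q: inherits non-unit rules of {Q, S} → Le | SeQ | g | gg.

S -> Le | gg; L -> g | Le | eg | gg | SeQ | egL; Q -> g | Le | gg | SeQ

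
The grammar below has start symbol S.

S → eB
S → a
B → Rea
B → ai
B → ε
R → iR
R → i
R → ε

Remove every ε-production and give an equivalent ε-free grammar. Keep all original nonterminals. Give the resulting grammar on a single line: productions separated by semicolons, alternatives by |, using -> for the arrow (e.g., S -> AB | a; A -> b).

Nullable set: {B, R}.
S -> eB: B nullable, giving e | eB.
Drop B -> ε.
B -> Rea: R nullable, giving Rea | ea.
Drop R -> ε.
R -> iR: R nullable, giving i | iR.
Unchanged (no nullable symbols): S -> a; B -> ai; R -> i.

S -> a | e | eB; B -> ai | ea | Rea; R -> i | iR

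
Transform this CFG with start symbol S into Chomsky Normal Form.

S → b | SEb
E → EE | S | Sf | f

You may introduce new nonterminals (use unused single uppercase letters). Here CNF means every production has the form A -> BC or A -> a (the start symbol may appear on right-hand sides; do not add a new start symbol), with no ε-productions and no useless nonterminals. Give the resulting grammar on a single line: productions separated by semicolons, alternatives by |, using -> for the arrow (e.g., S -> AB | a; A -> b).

No ε-productions.
After unit-elimination: S -> b | SEb; E -> b | f | EE | Sf | SEb.
TERM: introduce A -> b, B -> f and substitute in every rule of length ≥2.
BIN: E -> SEA becomes E -> SC, C -> EA; S -> SEA becomes S -> SD, D -> EA.

S -> b | SD; A -> b; B -> f; C -> EA; D -> EA; E -> b | f | EE | SB | SC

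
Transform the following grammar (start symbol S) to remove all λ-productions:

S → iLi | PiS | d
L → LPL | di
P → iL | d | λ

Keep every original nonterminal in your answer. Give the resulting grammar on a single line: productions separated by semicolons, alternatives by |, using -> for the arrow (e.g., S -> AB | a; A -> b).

S -> d | iS | PiS | iLi; L -> LL | di | LPL; P -> d | iL

Nullable set: {P}.
S -> PiS: P nullable, giving PiS | iS.
L -> LPL: P nullable, giving LL | LPL.
Drop P -> λ.
Unchanged (no nullable symbols): S -> d; S -> iLi; L -> di; P -> d; P -> iL.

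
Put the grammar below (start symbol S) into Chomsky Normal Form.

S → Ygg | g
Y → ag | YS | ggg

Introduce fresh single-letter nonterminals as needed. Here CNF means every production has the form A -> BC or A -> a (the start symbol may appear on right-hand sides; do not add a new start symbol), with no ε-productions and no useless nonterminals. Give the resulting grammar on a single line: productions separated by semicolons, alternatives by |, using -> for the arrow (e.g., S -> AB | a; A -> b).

S -> g | YC; A -> g; B -> a; C -> AA; D -> AA; Y -> AD | BA | YS

No ε-productions.
No unit productions to eliminate.
TERM: introduce B -> a, A -> g and substitute in every rule of length ≥2.
BIN: S -> YAA becomes S -> YC, C -> AA; Y -> AAA becomes Y -> AD, D -> AA.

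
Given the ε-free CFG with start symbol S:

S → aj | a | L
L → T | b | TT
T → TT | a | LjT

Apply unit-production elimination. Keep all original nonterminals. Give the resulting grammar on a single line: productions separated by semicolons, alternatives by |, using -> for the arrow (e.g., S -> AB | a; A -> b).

S -> a | b | TT | aj | LjT; L -> a | b | TT | LjT; T -> a | TT | LjT

Unit productions: L->T, S->L.
Unit pairs (A ⇒* B via units): (L,T), (S,L), (S,T).
S: inherits non-unit rules of {L, S, T} → LjT | TT | a | aj | b.
L: inherits non-unit rules of {L, T} → LjT | TT | a | b.
T: inherits non-unit rules of {T} → LjT | TT | a.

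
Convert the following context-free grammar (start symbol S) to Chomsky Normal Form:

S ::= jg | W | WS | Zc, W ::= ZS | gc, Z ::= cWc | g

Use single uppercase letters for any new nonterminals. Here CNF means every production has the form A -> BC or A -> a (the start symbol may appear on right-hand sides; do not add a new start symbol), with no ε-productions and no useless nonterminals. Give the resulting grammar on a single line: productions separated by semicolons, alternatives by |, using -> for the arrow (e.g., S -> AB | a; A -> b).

No ε-productions.
After unit-elimination: S -> WS | ZS | Zc | gc | jg; W -> ZS | gc; Z -> g | cWc.
TERM: introduce A -> c, B -> g, C -> j and substitute in every rule of length ≥2.
BIN: Z -> AWA becomes Z -> AD, D -> WA.

S -> BA | CB | WS | ZA | ZS; A -> c; B -> g; C -> j; D -> WA; W -> BA | ZS; Z -> g | AD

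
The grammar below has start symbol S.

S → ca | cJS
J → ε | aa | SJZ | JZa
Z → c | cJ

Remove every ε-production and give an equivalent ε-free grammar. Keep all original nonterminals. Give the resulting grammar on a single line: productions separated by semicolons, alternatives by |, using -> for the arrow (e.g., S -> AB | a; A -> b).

S -> cS | ca | cJS; J -> SZ | Za | aa | JZa | SJZ; Z -> c | cJ

Nullable set: {J}.
S -> cJS: J nullable, giving cJS | cS.
Drop J -> ε.
J -> JZa: J nullable, giving JZa | Za.
J -> SJZ: J nullable, giving SJZ | SZ.
Z -> cJ: J nullable, giving c | cJ.
Unchanged (no nullable symbols): S -> ca; J -> aa; Z -> c.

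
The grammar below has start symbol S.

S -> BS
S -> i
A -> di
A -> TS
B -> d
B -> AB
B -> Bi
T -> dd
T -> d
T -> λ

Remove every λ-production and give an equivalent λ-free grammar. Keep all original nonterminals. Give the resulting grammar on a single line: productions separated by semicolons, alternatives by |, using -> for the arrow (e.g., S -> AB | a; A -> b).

Nullable set: {T}.
A -> TS: T nullable, giving S | TS.
Drop T -> λ.
Unchanged (no nullable symbols): S -> BS; S -> i; A -> di; B -> AB; B -> Bi; B -> d; T -> d; T -> dd.

S -> i | BS; A -> S | TS | di; B -> d | AB | Bi; T -> d | dd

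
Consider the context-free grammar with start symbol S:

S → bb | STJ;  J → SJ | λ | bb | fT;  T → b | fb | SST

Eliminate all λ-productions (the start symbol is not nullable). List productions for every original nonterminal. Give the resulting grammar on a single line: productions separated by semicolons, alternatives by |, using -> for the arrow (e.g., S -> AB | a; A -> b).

Nullable set: {J}.
S -> STJ: J nullable, giving ST | STJ.
Drop J -> λ.
J -> SJ: J nullable, giving S | SJ.
Unchanged (no nullable symbols): S -> bb; J -> bb; J -> fT; T -> SST; T -> b; T -> fb.

S -> ST | bb | STJ; J -> S | SJ | bb | fT; T -> b | fb | SST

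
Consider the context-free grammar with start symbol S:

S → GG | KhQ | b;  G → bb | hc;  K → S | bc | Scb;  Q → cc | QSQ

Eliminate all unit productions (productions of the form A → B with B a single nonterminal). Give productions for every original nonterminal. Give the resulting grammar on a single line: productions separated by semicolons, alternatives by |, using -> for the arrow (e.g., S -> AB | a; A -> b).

Unit productions: K->S.
Unit pairs (A ⇒* B via units): (K,S).
S: inherits non-unit rules of {S} → GG | KhQ | b.
G: inherits non-unit rules of {G} → bb | hc.
K: inherits non-unit rules of {K, S} → GG | KhQ | Scb | b | bc.
Q: inherits non-unit rules of {Q} → QSQ | cc.

S -> b | GG | KhQ; G -> bb | hc; K -> b | GG | bc | KhQ | Scb; Q -> cc | QSQ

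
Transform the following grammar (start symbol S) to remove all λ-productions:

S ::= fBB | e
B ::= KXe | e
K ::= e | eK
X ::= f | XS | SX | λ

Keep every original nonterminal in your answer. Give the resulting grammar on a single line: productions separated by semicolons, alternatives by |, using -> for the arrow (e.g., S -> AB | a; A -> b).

S -> e | fBB; B -> e | Ke | KXe; K -> e | eK; X -> S | f | SX | XS

Nullable set: {X}.
B -> KXe: X nullable, giving KXe | Ke.
Drop X -> λ.
X -> SX: X nullable, giving S | SX.
X -> XS: X nullable, giving S | XS.
Unchanged (no nullable symbols): S -> e; S -> fBB; B -> e; K -> e; K -> eK; X -> f.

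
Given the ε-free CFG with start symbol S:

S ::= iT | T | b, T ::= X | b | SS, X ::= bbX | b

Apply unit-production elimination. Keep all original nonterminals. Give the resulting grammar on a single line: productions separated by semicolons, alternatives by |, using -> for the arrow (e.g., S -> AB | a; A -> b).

S -> b | SS | iT | bbX; T -> b | SS | bbX; X -> b | bbX

Unit productions: S->T, T->X.
Unit pairs (A ⇒* B via units): (S,T), (S,X), (T,X).
S: inherits non-unit rules of {S, T, X} → SS | b | bbX | iT.
T: inherits non-unit rules of {T, X} → SS | b | bbX.
X: inherits non-unit rules of {X} → b | bbX.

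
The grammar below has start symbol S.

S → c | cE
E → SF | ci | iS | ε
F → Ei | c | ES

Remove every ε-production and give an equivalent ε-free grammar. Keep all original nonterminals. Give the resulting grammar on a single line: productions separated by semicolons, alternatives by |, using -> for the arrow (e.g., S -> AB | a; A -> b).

Nullable set: {E}.
S -> cE: E nullable, giving c | cE.
Drop E -> ε.
F -> ES: E nullable, giving ES | S.
F -> Ei: E nullable, giving Ei | i.
Unchanged (no nullable symbols): S -> c; E -> SF; E -> ci; E -> iS; F -> c.

S -> c | cE; E -> SF | ci | iS; F -> S | c | i | ES | Ei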